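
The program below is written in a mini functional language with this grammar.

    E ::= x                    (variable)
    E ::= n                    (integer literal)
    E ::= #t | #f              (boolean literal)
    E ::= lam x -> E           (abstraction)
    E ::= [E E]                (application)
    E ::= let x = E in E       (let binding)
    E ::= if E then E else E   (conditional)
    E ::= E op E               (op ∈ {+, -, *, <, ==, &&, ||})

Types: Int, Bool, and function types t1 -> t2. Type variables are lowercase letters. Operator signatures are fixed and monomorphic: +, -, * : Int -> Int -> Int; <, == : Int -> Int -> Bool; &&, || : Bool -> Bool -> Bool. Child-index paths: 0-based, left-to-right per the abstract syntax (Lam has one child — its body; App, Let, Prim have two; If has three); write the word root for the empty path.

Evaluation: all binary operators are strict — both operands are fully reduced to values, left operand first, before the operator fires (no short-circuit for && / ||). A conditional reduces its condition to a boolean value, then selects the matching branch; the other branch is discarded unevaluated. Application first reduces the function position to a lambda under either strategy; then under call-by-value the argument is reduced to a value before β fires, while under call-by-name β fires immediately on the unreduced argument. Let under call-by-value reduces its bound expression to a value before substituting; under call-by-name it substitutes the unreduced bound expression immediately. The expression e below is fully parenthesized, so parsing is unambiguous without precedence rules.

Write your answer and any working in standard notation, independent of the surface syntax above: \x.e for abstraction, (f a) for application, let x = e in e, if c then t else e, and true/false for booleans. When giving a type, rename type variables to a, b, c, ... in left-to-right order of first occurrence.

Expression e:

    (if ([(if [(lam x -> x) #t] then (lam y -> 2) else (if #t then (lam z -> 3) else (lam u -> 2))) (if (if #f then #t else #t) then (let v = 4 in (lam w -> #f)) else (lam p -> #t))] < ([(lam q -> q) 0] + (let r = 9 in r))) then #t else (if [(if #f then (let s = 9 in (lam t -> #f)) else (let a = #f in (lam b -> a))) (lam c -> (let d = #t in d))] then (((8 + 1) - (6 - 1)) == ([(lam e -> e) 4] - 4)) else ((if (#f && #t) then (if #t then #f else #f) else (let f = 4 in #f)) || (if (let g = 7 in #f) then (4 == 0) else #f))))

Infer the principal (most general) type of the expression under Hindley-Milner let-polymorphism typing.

Answer: Bool

Trace:
x : a
\x._ : a -> a
  unify a -> a ~ Bool -> b
  unify a ~ Bool
  unify Bool ~ b
_ _ : Bool
  unify Bool ~ Bool
\y._ : c -> Int
  unify Bool ~ Bool
\z._ : d -> Int
\u._ : e -> Int
  unify d -> Int ~ e -> Int
  unify d ~ e
  unify Int ~ Int
  unify c -> Int ~ e -> Int
  unify c ~ e
  unify Int ~ Int
  unify Bool ~ Bool
  unify Bool ~ Bool
  unify Bool ~ Bool
let v : Int
\w._ : f -> Bool
\p._ : g -> Bool
  unify f -> Bool ~ g -> Bool
  unify f ~ g
  unify Bool ~ Bool
  unify e -> Int ~ (g -> Bool) -> h
  unify e ~ g -> Bool
  unify Int ~ h
_ _ : Int
  unify Int ~ Int
q : i
\q._ : i -> i
  unify i -> i ~ Int -> j
  unify i ~ Int
  unify Int ~ j
_ _ : Int
  unify Int ~ Int
let r : Int
r : Int
  unify Int ~ Int
  unify Int ~ Int
  unify Bool ~ Bool
  unify Bool ~ Bool
let s : Int
\t._ : k -> Bool
let a : Bool
a : Bool
\b._ : l -> Bool
  unify k -> Bool ~ l -> Bool
  unify k ~ l
  unify Bool ~ Bool
let d : Bool
d : Bool
\c._ : m -> Bool
  unify l -> Bool ~ (m -> Bool) -> n
  unify l ~ m -> Bool
  unify Bool ~ n
_ _ : Bool
  unify Bool ~ Bool
  unify Int ~ Int
  unify Int ~ Int
  unify Int ~ Int
  unify Int ~ Int
  unify Int ~ Int
  unify Int ~ Int
  unify Int ~ Int
e : o
\e._ : o -> o
  unify o -> o ~ Int -> p
  unify o ~ Int
  unify Int ~ p
_ _ : Int
  unify Int ~ Int
  unify Int ~ Int
  unify Int ~ Int
  unify Bool ~ Bool
  unify Bool ~ Bool
  unify Bool ~ Bool
  unify Bool ~ Bool
  unify Bool ~ Bool
let f : Int
  unify Bool ~ Bool
  unify Bool ~ Bool
let g : Int
  unify Bool ~ Bool
  unify Int ~ Int
  unify Int ~ Int
  unify Bool ~ Bool
  unify Bool ~ Bool
  unify Bool ~ Bool
  unify Bool ~ Bool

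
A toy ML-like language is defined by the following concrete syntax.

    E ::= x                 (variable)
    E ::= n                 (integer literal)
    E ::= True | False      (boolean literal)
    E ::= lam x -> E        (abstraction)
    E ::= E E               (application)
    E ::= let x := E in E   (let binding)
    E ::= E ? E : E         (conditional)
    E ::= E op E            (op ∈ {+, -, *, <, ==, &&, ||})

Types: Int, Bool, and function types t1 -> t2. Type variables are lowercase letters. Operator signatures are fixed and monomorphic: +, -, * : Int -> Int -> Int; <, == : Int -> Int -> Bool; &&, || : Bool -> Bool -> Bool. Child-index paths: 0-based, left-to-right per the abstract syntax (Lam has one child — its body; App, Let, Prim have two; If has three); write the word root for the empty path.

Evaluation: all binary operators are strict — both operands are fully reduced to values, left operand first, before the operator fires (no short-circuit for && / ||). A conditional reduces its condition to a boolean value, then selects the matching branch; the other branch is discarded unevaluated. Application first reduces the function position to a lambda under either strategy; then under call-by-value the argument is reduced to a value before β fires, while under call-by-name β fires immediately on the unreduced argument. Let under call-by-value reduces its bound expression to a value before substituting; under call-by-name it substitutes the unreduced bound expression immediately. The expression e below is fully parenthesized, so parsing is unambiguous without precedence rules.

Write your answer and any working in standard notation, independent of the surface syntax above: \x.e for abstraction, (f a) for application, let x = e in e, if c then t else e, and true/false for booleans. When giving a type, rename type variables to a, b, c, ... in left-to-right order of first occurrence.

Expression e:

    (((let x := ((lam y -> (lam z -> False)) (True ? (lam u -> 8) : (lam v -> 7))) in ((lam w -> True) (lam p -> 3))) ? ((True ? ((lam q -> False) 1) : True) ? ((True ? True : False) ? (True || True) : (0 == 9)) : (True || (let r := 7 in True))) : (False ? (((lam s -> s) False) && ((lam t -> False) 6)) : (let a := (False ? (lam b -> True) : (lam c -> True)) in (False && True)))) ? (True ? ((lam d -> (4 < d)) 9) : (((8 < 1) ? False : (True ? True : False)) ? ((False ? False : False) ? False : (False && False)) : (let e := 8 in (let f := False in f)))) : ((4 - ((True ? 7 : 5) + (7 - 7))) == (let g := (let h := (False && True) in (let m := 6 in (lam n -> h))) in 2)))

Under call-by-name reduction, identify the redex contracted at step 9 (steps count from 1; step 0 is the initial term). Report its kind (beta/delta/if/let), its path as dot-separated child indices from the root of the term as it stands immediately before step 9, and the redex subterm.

Working:
step 0: (if (if (let x = ((\y.(\z.false)) (if true then (\u.8) else (\v.7))) in ((\w.true) (\p.3))) then (if (if true then ((\q.false) 1) else true) then (if (if true then true else false) then (true || true) else (0 == 9)) else (true || (let r = 7 in true))) else (if false then (((\s.s) false) && ((\t.false) 6)) else (let a = (if false then (\b.true) else (\c.true)) in (false && true)))) then (if true then ((\d.(4 < d)) 9) else (if (if (8 < 1) then false else (if true then true else false)) then (if (if false then false else false) then false else (false && false)) else (let e = 8 in (let f = false in f)))) else ((4 - ((if true then 7 else 5) + (7 - 7))) == (let g = (let h = (false && true) in (let m = 6 in (\n.h))) in 2)))
step 1: [let@0.0] (if (if ((\w.true) (\p.3)) then (if (if true then ((\q.false) 1) else true) then (if (if true then true else false) then (true || true) else (0 == 9)) else (true || (let r = 7 in true))) else (if false then (((\s.s) false) && ((\t.false) 6)) else (let a = (if false then (\b.true) else (\c.true)) in (false && true)))) then (if true then ((\d.(4 < d)) 9) else (if (if (8 < 1) then false else (if true then true else false)) then (if (if false then false else false) then false else (false && false)) else (let e = 8 in (let f = false in f)))) else ((4 - ((if true then 7 else 5) + (7 - 7))) == (let g = (let h = (false && true) in (let m = 6 in (\n.h))) in 2)))
step 2: [beta@0.0] (if (if true then (if (if true then ((\q.false) 1) else true) then (if (if true then true else false) then (true || true) else (0 == 9)) else (true || (let r = 7 in true))) else (if false then (((\s.s) false) && ((\t.false) 6)) else (let a = (if false then (\b.true) else (\c.true)) in (false && true)))) then (if true then ((\d.(4 < d)) 9) else (if (if (8 < 1) then false else (if true then true else false)) then (if (if false then false else false) then false else (false && false)) else (let e = 8 in (let f = false in f)))) else ((4 - ((if true then 7 else 5) + (7 - 7))) == (let g = (let h = (false && true) in (let m = 6 in (\n.h))) in 2)))
step 3: [if@0] (if (if (if true then ((\q.false) 1) else true) then (if (if true then true else false) then (true || true) else (0 == 9)) else (true || (let r = 7 in true))) then (if true then ((\d.(4 < d)) 9) else (if (if (8 < 1) then false else (if true then true else false)) then (if (if false then false else false) then false else (false && false)) else (let e = 8 in (let f = false in f)))) else ((4 - ((if true then 7 else 5) + (7 - 7))) == (let g = (let h = (false && true) in (let m = 6 in (\n.h))) in 2)))
step 4: [if@0.0] (if (if ((\q.false) 1) then (if (if true then true else false) then (true || true) else (0 == 9)) else (true || (let r = 7 in true))) then (if true then ((\d.(4 < d)) 9) else (if (if (8 < 1) then false else (if true then true else false)) then (if (if false then false else false) then false else (false && false)) else (let e = 8 in (let f = false in f)))) else ((4 - ((if true then 7 else 5) + (7 - 7))) == (let g = (let h = (false && true) in (let m = 6 in (\n.h))) in 2)))
step 5: [beta@0.0] (if (if false then (if (if true then true else false) then (true || true) else (0 == 9)) else (true || (let r = 7 in true))) then (if true then ((\d.(4 < d)) 9) else (if (if (8 < 1) then false else (if true then true else false)) then (if (if false then false else false) then false else (false && false)) else (let e = 8 in (let f = false in f)))) else ((4 - ((if true then 7 else 5) + (7 - 7))) == (let g = (let h = (false && true) in (let m = 6 in (\n.h))) in 2)))
step 6: [if@0] (if (true || (let r = 7 in true)) then (if true then ((\d.(4 < d)) 9) else (if (if (8 < 1) then false else (if true then true else false)) then (if (if false then false else false) then false else (false && false)) else (let e = 8 in (let f = false in f)))) else ((4 - ((if true then 7 else 5) + (7 - 7))) == (let g = (let h = (false && true) in (let m = 6 in (\n.h))) in 2)))
step 7: [let@0.1] (if (true || true) then (if true then ((\d.(4 < d)) 9) else (if (if (8 < 1) then false else (if true then true else false)) then (if (if false then false else false) then false else (false && false)) else (let e = 8 in (let f = false in f)))) else ((4 - ((if true then 7 else 5) + (7 - 7))) == (let g = (let h = (false && true) in (let m = 6 in (\n.h))) in 2)))
step 8: [delta@0] (if true then (if true then ((\d.(4 < d)) 9) else (if (if (8 < 1) then false else (if true then true else false)) then (if (if false then false else false) then false else (false && false)) else (let e = 8 in (let f = false in f)))) else ((4 - ((if true then 7 else 5) + (7 - 7))) == (let g = (let h = (false && true) in (let m = 6 in (\n.h))) in 2)))
step 9: [if@root] (if true then ((\d.(4 < d)) 9) else (if (if (8 < 1) then false else (if true then true else false)) then (if (if false then false else false) then false else (false && false)) else (let e = 8 in (let f = false in f))))

Answer: if at root : (if true then (if true then ((\d.(4 < d)) 9) else (if (if (8 < 1) then false else (if true then true else false)) then (if (if false then false else false) then false else (false && false)) else (let e = 8 in (let f = false in f)))) else ((4 - ((if true then 7 else 5) + (7 - 7))) == (let g = (let h = (false && true) in (let m = 6 in (\n.h))) in 2)))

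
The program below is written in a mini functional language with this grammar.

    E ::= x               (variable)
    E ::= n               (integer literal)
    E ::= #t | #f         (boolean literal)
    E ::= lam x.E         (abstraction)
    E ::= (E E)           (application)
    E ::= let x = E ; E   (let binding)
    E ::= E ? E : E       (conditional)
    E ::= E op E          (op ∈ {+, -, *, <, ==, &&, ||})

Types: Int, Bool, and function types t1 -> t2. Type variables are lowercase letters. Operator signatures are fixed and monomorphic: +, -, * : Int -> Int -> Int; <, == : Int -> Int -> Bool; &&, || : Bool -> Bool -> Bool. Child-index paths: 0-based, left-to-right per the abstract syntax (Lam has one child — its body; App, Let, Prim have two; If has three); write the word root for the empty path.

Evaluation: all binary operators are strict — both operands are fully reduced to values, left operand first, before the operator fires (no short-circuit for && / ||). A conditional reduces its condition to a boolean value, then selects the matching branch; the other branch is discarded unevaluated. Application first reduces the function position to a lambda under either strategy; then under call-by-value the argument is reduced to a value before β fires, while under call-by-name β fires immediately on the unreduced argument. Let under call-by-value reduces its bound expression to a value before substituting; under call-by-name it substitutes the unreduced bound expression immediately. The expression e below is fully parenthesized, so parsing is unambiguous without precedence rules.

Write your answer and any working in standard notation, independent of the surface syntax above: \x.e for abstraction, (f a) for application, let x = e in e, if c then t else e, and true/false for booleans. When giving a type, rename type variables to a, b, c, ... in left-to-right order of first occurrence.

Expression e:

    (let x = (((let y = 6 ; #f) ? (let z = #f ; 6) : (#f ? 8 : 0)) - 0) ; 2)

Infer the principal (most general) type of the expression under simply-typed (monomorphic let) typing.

Derivation:
let y : Int
  unify Bool ~ Bool
let z : Bool
  unify Bool ~ Bool
  unify Int ~ Int
  unify Int ~ Int
  unify Int ~ Int
  unify Int ~ Int
let x : Int

Answer: Int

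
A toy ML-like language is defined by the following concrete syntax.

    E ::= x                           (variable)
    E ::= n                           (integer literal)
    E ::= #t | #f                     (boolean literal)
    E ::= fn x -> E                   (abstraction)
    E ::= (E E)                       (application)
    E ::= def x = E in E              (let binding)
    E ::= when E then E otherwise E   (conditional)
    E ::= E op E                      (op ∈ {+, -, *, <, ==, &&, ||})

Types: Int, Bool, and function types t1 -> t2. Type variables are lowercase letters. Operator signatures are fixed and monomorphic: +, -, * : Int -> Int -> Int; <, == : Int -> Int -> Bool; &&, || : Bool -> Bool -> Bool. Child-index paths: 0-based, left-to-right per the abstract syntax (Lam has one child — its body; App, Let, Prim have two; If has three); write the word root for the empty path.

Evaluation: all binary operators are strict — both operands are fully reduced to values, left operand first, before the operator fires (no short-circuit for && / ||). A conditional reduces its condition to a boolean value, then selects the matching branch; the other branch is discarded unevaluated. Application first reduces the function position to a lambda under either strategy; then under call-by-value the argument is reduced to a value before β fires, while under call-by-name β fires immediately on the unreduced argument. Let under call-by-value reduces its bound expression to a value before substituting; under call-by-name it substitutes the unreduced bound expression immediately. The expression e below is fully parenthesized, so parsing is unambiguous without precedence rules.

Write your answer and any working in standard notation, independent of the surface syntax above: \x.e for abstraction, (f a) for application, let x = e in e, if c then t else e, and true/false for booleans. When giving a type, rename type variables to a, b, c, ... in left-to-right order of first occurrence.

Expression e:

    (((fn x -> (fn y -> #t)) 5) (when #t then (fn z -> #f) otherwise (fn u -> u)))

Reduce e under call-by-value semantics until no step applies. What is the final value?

Answer: true

Working:
step 0: (((\x.(\y.true)) 5) (if true then (\z.false) else (\u.u)))
step 1: [beta@0] ((\y.true) (if true then (\z.false) else (\u.u)))
step 2: [if@1] ((\y.true) (\z.false))
step 3: [beta@root] true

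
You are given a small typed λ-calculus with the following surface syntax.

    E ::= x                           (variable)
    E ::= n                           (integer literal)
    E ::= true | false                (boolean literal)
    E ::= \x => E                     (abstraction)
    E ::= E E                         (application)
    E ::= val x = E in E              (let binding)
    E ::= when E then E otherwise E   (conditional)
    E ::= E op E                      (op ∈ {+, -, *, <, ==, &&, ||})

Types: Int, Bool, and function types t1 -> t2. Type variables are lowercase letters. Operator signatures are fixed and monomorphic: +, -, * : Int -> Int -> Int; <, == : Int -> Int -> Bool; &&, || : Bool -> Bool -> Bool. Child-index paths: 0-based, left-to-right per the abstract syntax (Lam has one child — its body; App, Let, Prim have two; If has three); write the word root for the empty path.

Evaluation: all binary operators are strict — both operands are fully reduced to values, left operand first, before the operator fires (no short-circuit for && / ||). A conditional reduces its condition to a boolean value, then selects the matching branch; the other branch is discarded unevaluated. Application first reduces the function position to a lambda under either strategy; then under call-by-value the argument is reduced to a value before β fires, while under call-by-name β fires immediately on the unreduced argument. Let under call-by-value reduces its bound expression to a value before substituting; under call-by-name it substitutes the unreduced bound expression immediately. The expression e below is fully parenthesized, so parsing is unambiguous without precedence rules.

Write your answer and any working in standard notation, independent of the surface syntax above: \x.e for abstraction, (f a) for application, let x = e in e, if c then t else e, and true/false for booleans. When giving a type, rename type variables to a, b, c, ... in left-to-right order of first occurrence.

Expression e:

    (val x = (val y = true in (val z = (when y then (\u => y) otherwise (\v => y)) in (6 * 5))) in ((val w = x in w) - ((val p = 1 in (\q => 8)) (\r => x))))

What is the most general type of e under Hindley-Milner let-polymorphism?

Working:
let y : Bool
y : Bool
  unify Bool ~ Bool
y : Bool
\u._ : a -> Bool
y : Bool
\v._ : b -> Bool
  unify a -> Bool ~ b -> Bool
  unify a ~ b
  unify Bool ~ Bool
let z : forall. b -> Bool
  unify Int ~ Int
  unify Int ~ Int
let x : Int
x : Int
let w : Int
w : Int
  unify Int ~ Int
let p : Int
\q._ : c -> Int
x : Int
\r._ : d -> Int
  unify c -> Int ~ (d -> Int) -> e
  unify c ~ d -> Int
  unify Int ~ e
_ _ : Int
  unify Int ~ Int

Answer: Int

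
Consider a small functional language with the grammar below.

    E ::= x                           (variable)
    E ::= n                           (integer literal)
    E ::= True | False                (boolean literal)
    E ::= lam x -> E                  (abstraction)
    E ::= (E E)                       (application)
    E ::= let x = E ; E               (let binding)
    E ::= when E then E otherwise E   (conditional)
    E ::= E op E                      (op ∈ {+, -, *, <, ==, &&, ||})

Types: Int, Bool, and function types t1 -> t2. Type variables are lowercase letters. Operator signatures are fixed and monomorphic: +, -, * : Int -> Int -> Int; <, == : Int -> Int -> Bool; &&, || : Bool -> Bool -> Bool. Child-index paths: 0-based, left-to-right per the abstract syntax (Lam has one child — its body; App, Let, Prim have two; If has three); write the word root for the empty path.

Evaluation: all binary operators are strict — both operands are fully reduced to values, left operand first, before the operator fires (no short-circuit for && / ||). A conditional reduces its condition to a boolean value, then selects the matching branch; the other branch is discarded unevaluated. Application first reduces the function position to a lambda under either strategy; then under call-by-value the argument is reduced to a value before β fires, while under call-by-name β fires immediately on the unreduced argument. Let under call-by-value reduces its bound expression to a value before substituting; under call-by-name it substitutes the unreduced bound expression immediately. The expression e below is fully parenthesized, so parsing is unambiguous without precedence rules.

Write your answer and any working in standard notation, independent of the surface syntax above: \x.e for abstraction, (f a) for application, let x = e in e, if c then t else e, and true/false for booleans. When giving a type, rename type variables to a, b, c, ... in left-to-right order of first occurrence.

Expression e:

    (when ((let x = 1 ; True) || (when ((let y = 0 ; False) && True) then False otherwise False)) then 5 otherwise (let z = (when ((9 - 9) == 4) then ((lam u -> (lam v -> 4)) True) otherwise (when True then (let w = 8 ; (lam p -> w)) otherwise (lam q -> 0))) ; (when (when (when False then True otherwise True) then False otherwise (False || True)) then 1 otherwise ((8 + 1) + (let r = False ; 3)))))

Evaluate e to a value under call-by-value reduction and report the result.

Answer: 5

Derivation:
step 0: (if ((let x = 1 in true) || (if ((let y = 0 in false) && true) then false else false)) then 5 else (let z = (if ((9 - 9) == 4) then ((\u.(\v.4)) true) else (if true then (let w = 8 in (\p.w)) else (\q.0))) in (if (if (if false then true else true) then false else (false || true)) then 1 else ((8 + 1) + (let r = false in 3)))))
step 1: [let@0.0] (if (true || (if ((let y = 0 in false) && true) then false else false)) then 5 else (let z = (if ((9 - 9) == 4) then ((\u.(\v.4)) true) else (if true then (let w = 8 in (\p.w)) else (\q.0))) in (if (if (if false then true else true) then false else (false || true)) then 1 else ((8 + 1) + (let r = false in 3)))))
step 2: [let@0.1.0.0] (if (true || (if (false && true) then false else false)) then 5 else (let z = (if ((9 - 9) == 4) then ((\u.(\v.4)) true) else (if true then (let w = 8 in (\p.w)) else (\q.0))) in (if (if (if false then true else true) then false else (false || true)) then 1 else ((8 + 1) + (let r = false in 3)))))
step 3: [delta@0.1.0] (if (true || (if false then false else false)) then 5 else (let z = (if ((9 - 9) == 4) then ((\u.(\v.4)) true) else (if true then (let w = 8 in (\p.w)) else (\q.0))) in (if (if (if false then true else true) then false else (false || true)) then 1 else ((8 + 1) + (let r = false in 3)))))
step 4: [if@0.1] (if (true || false) then 5 else (let z = (if ((9 - 9) == 4) then ((\u.(\v.4)) true) else (if true then (let w = 8 in (\p.w)) else (\q.0))) in (if (if (if false then true else true) then false else (false || true)) then 1 else ((8 + 1) + (let r = false in 3)))))
step 5: [delta@0] (if true then 5 else (let z = (if ((9 - 9) == 4) then ((\u.(\v.4)) true) else (if true then (let w = 8 in (\p.w)) else (\q.0))) in (if (if (if false then true else true) then false else (false || true)) then 1 else ((8 + 1) + (let r = false in 3)))))
step 6: [if@root] 5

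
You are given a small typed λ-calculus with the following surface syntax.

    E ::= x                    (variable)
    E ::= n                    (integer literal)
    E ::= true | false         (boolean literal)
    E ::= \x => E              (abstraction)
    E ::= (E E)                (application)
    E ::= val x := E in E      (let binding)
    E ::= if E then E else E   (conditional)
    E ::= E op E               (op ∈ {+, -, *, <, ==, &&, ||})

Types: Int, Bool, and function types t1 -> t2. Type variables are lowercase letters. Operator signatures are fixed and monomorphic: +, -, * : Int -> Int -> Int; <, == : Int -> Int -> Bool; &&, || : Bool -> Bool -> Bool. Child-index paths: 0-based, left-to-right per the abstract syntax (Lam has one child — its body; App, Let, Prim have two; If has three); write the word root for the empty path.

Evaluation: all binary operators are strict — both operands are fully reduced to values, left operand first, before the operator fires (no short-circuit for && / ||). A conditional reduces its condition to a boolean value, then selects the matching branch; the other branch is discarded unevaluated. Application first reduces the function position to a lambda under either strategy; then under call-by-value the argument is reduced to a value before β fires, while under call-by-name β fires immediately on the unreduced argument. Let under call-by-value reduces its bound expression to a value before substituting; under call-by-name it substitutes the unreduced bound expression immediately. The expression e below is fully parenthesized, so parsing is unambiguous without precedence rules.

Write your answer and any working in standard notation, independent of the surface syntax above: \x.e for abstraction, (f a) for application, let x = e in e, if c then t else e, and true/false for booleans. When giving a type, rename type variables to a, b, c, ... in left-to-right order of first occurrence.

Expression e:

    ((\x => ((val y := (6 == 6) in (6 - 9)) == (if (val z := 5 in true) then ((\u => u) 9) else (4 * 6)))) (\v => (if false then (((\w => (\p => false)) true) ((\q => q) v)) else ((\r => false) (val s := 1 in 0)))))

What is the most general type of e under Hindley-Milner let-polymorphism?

Derivation:
  unify Int ~ Int
  unify Int ~ Int
let y : Bool
  unify Int ~ Int
  unify Int ~ Int
  unify Int ~ Int
let z : Int
  unify Bool ~ Bool
u : b
\u._ : b -> b
  unify b -> b ~ Int -> c
  unify b ~ Int
  unify Int ~ c
_ _ : Int
  unify Int ~ Int
  unify Int ~ Int
  unify Int ~ Int
  unify Int ~ Int
\x._ : a -> Bool
  unify Bool ~ Bool
\p._ : f -> Bool
\w._ : e -> f -> Bool
  unify e -> f -> Bool ~ Bool -> g
  unify e ~ Bool
  unify f -> Bool ~ g
_ _ : f -> Bool
q : h
\q._ : h -> h
v : d
  unify h -> h ~ d -> i
  unify h ~ d
  unify d ~ i
_ _ : i
  unify f -> Bool ~ i -> j
  unify f ~ i
  unify Bool ~ j
_ _ : Bool
\r._ : k -> Bool
let s : Int
  unify k -> Bool ~ Int -> l
  unify k ~ Int
  unify Bool ~ l
_ _ : Bool
  unify Bool ~ Bool
\v._ : i -> Bool
  unify a -> Bool ~ (i -> Bool) -> m
  unify a ~ i -> Bool
  unify Bool ~ m
_ _ : Bool

Answer: Bool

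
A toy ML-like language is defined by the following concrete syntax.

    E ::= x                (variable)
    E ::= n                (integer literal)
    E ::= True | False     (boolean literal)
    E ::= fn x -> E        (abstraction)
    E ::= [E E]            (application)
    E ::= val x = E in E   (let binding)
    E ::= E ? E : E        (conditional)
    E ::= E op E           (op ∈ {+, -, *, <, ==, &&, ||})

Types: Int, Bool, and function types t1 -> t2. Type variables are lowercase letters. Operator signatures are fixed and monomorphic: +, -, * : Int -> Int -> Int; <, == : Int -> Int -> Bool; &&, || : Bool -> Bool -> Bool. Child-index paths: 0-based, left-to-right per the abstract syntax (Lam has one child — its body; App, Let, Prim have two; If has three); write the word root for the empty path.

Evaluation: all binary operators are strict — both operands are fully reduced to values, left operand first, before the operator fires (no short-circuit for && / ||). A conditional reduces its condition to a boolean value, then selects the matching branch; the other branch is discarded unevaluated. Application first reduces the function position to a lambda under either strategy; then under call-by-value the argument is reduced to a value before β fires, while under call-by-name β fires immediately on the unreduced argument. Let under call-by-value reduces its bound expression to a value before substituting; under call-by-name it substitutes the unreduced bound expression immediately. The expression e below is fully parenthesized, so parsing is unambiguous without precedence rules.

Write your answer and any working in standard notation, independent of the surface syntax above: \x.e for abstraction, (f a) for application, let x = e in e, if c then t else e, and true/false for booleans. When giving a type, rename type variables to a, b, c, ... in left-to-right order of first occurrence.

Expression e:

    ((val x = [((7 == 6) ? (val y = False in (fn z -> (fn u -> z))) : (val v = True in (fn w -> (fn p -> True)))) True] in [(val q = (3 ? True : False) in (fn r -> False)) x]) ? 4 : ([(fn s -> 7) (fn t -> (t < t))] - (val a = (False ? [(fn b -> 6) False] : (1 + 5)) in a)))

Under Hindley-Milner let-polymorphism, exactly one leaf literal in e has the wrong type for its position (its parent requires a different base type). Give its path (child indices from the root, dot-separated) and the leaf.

Trace:
  unify Int ~ Int
  unify Int ~ Int
  unify Bool ~ Bool
let y : Bool
z : a
\u._ : b -> a
\z._ : a -> b -> a
let v : Bool
\p._ : d -> Bool
\w._ : c -> d -> Bool
  unify a -> b -> a ~ c -> d -> Bool
  unify a ~ c
  unify b -> c ~ d -> Bool
  unify b ~ d
  unify c ~ Bool
  unify Bool -> d -> Bool ~ Bool -> e
  unify Bool ~ Bool
  unify d -> Bool ~ e
_ _ : d -> Bool
let x : forall. d -> Bool
  unify Int ~ Bool
  FAIL: mismatch Int ~ Bool

Answer: 0.1.0.0.0 : 3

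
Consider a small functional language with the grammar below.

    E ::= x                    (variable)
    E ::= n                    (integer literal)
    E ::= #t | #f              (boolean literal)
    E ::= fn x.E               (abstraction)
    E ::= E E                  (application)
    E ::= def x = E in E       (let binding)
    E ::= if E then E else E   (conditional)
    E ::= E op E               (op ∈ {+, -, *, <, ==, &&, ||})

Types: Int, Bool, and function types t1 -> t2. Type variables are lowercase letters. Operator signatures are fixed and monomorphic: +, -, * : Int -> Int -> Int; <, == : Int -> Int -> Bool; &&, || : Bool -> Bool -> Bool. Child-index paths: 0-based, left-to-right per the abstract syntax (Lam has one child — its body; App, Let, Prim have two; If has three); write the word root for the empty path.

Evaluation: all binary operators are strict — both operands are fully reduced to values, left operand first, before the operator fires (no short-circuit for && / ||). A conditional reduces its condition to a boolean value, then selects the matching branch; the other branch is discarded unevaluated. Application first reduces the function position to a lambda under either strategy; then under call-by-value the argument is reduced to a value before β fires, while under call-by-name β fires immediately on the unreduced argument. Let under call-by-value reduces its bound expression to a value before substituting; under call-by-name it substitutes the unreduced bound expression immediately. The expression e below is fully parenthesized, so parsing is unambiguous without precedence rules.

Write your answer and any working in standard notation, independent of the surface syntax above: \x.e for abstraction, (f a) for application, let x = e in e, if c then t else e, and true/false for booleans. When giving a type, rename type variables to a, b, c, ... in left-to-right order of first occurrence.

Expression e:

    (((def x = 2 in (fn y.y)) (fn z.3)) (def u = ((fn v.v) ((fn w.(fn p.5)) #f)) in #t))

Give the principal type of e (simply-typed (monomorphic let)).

Working:
let x : Int
y : a
\y._ : a -> a
\z._ : b -> Int
  unify a -> a ~ (b -> Int) -> c
  unify a ~ b -> Int
  unify b -> Int ~ c
_ _ : b -> Int
v : d
\v._ : d -> d
\p._ : f -> Int
\w._ : e -> f -> Int
  unify e -> f -> Int ~ Bool -> g
  unify e ~ Bool
  unify f -> Int ~ g
_ _ : f -> Int
  unify d -> d ~ (f -> Int) -> h
  unify d ~ f -> Int
  unify f -> Int ~ h
_ _ : f -> Int
let u : f -> Int
  unify b -> Int ~ Bool -> i
  unify b ~ Bool
  unify Int ~ i
_ _ : Int

Answer: Int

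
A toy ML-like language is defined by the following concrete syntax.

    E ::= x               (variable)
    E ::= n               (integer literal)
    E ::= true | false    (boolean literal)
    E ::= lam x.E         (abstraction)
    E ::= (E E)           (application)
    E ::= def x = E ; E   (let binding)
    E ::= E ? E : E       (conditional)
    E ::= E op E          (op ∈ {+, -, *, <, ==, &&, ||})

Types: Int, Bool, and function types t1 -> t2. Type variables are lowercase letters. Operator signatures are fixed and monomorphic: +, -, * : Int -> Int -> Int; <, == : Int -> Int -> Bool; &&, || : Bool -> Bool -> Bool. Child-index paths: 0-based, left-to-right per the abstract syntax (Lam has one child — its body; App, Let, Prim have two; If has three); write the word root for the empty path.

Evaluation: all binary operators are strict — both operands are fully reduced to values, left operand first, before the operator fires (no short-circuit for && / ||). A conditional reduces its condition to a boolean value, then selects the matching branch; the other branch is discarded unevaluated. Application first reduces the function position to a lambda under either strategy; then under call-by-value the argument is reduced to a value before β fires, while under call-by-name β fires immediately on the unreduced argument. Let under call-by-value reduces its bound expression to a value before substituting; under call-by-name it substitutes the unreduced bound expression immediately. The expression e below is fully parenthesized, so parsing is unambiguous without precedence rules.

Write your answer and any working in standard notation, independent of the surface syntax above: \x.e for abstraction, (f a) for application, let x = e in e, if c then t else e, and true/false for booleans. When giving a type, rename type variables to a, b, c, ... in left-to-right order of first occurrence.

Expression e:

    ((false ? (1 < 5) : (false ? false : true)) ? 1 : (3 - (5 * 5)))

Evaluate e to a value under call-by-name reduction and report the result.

Answer: 1

Trace:
step 0: (if (if false then (1 < 5) else (if false then false else true)) then 1 else (3 - (5 * 5)))
step 1: [if@0] (if (if false then false else true) then 1 else (3 - (5 * 5)))
step 2: [if@0] (if true then 1 else (3 - (5 * 5)))
step 3: [if@root] 1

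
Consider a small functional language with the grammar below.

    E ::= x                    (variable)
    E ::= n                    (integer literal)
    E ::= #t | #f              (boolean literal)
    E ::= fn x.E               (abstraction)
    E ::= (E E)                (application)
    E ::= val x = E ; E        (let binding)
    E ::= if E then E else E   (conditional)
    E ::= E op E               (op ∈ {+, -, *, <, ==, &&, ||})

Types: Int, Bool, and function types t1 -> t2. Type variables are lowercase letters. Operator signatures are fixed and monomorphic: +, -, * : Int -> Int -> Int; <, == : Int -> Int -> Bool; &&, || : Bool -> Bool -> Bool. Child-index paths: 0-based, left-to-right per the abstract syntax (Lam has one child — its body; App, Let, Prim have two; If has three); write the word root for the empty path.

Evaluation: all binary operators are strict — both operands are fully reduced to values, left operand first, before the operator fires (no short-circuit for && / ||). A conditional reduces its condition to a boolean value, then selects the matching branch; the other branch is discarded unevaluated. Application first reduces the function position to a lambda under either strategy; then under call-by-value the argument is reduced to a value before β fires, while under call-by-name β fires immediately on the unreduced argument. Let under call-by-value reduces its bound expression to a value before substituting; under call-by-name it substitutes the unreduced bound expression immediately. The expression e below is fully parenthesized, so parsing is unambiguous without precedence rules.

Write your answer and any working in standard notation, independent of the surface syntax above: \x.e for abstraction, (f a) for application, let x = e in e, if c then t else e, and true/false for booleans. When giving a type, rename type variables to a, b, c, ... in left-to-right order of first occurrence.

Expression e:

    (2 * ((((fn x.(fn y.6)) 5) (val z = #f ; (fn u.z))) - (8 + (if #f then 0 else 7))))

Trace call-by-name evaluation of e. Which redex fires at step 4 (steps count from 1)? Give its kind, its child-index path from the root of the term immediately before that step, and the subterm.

Working:
step 0: (2 * ((((\x.(\y.6)) 5) (let z = false in (\u.z))) - (8 + (if false then 0 else 7))))
step 1: [beta@1.0.0] (2 * (((\y.6) (let z = false in (\u.z))) - (8 + (if false then 0 else 7))))
step 2: [beta@1.0] (2 * (6 - (8 + (if false then 0 else 7))))
step 3: [if@1.1.1] (2 * (6 - (8 + 7)))
step 4: [delta@1.1] (2 * (6 - 15))

Answer: delta at 1.1 : (8 + 7)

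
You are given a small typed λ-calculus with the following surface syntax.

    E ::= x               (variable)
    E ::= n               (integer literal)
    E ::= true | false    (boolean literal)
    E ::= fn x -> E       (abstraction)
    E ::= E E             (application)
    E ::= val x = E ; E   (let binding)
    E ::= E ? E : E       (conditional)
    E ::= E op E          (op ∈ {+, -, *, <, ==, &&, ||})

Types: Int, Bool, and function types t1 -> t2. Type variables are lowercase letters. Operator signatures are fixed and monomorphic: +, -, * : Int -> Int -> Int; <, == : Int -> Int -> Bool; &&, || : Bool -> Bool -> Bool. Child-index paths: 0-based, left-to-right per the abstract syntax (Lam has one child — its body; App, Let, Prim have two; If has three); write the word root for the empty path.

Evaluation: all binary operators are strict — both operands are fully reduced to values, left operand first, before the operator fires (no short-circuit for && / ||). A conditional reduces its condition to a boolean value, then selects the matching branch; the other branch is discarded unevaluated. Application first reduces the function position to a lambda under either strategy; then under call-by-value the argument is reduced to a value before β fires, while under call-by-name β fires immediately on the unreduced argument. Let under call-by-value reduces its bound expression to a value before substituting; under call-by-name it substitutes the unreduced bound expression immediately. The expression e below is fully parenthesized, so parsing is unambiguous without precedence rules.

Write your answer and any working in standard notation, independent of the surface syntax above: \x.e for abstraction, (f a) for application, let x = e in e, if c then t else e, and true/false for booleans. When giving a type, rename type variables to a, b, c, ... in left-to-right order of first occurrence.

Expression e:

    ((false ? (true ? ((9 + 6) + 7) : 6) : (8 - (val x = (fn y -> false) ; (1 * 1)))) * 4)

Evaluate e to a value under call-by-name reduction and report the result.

Trace:
step 0: ((if false then (if true then ((9 + 6) + 7) else 6) else (8 - (let x = (\y.false) in (1 * 1)))) * 4)
step 1: [if@0] ((8 - (let x = (\y.false) in (1 * 1))) * 4)
step 2: [let@0.1] ((8 - (1 * 1)) * 4)
step 3: [delta@0.1] ((8 - 1) * 4)
step 4: [delta@0] (7 * 4)
step 5: [delta@root] 28

Answer: 28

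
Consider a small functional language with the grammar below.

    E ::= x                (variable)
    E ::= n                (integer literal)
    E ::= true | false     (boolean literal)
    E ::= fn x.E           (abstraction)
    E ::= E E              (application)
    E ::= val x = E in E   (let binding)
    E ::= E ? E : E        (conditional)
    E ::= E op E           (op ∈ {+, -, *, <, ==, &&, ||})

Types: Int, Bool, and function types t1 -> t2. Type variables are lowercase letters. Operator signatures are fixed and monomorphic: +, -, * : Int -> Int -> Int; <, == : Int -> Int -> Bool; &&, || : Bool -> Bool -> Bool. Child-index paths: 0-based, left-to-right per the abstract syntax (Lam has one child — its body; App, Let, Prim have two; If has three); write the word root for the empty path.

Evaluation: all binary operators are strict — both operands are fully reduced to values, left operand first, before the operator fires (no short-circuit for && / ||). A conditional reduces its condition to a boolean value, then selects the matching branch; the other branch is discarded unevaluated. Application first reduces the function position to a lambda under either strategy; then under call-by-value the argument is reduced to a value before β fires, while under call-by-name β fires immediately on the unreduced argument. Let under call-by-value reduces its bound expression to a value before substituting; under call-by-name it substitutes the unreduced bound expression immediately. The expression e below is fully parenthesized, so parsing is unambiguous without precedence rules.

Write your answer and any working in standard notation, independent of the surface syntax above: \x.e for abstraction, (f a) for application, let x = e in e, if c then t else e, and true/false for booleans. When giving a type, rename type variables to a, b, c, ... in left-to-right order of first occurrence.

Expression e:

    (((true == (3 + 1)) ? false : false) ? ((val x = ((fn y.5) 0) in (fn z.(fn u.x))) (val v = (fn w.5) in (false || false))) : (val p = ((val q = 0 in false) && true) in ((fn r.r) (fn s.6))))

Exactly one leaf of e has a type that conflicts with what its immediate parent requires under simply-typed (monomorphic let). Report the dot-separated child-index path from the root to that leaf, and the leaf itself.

Answer: 0.0.0 : true

Working:
  unify Bool ~ Int
  FAIL: mismatch Bool ~ Int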